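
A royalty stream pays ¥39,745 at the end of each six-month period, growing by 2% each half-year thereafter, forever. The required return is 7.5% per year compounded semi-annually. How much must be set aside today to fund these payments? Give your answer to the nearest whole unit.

Periodic rate r = 0.075/2 per half-year.
Growing perpetuity (Gordon): PV = PMT₁ / (r − g) = 39,745 / (r − 0.02) = ¥2,271,143.

¥2,271,143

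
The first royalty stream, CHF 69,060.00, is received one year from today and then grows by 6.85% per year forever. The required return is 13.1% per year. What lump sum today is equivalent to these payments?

Periodic rate r = 0.131 per year.
Growing perpetuity (Gordon): PV = PMT₁ / (r − g) = 69,060 / (r − 0.0685) = CHF 1,104,960.00.

CHF 1,104,960.00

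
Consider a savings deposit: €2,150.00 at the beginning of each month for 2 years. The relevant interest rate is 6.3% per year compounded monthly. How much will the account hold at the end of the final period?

This is an annuity due: 24 deposits of €2,150.00 at the beginning of each month.
Periodic rate r = 0.063/12 per month; n is counted in months.
FV = PMT × [((1+r)^n − 1)/r] × (1+r) = 2,150 × [(1+r)^24 − 1] / r × (1+r) = €55,126.57

€55,126.57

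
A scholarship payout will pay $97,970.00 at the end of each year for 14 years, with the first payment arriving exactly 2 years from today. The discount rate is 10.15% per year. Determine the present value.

$649,888.12

Ordinary annuity of 14 payments, first payment at period 2.
Periodic rate r = 0.1015 per year.
The ordinary-annuity PV formula values the stream one period before the first payment (period 1); discount that back 1 periods:
PV₀ = 97,970 × [1 − (1+r)^−14] / r × (1+r)^−1 = $649,888.12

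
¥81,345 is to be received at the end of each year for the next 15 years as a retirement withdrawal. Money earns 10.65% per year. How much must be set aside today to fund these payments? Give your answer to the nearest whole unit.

This is an ordinary annuity: 15 payments of ¥81,345 at the end of each year.
Periodic rate r = 0.1065 per year.
PV = PMT × [(1 − (1+r)^−n)/r] = 81,345 × [1 − (1+r)^−15] / r = ¥596,420

¥596,420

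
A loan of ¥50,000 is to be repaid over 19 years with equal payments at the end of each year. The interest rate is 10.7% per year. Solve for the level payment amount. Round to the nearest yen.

¥6,257

Level ordinary annuity; solve PV = PMT × [(1 − (1+r)^−n)/r] for PMT.
Periodic rate r = 0.107 per year.
With n = 19: PMT = 50,000 / ([(1 − (1+r)^−n)/r]) = ¥6,257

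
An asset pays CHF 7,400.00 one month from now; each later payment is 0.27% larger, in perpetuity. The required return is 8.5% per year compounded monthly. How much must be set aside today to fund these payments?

Periodic rate r = 0.085/12 per month.
Growing perpetuity (Gordon): PV = PMT₁ / (r − g) = 7,400 / (r − 0.0027) = CHF 1,688,212.93.

CHF 1,688,212.93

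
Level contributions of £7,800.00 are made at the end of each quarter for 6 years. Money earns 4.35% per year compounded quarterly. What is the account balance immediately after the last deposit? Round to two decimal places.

This is an ordinary annuity: 24 deposits of £7,800.00 at the end of each quarter.
Periodic rate r = 0.0435/4 per quarter; n is counted in quarters.
FV = PMT × [((1+r)^n − 1)/r] = 7,800 × [(1+r)^24 − 1] / r = £212,590.18

£212,590.18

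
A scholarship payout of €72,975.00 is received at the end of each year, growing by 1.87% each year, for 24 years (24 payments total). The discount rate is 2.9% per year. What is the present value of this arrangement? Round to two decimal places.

Periodic rate r = 0.029 per year.
Growing ordinary annuity: PV = PMT₁ × [1 − ((1+g)/(1+r))^n] / (r − g) = 72,975 × [1 − ((1+0.0187)/(1+r))^24] / (r − 0.0187) = €1,519,771.24.

€1,519,771.24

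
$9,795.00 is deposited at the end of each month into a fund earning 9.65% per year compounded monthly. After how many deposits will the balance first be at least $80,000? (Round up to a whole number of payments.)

Periodic rate r = 0.0965/12 per month; n is counted in months.
Ordinary annuity FV: 80,000 = 9,795 × [((1+r)^n − 1)/r].
(1+r)^n = 1 + 80,000 × r / 9,795, so n = ln(1 + 80,000·r/9,795) / ln(1+r) = 7.94.
Round up to a whole number of payments: n = 8.

8 payments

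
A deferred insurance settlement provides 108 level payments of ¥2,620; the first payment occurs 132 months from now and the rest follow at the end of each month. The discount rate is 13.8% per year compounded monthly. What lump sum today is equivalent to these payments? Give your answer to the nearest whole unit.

Ordinary annuity of 108 payments, first payment at period 132.
Periodic rate r = 0.138/12 per month; n is counted in months.
The ordinary-annuity PV formula values the stream one period before the first payment (period 131); discount that back 131 periods:
PV₀ = 2,620 × [1 − (1+r)^−108] / r × (1+r)^−131 = ¥36,125

¥36,125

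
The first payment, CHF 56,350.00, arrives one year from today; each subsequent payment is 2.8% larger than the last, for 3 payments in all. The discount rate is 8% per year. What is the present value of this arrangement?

CHF 149,112.21

Periodic rate r = 0.08 per year.
Growing ordinary annuity: PV = PMT₁ × [1 − ((1+g)/(1+r))^n] / (r − g) = 56,350 × [1 − ((1+0.028)/(1+r))^3] / (r − 0.028) = CHF 149,112.21.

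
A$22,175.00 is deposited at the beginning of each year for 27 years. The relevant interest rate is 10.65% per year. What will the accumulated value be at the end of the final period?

A$3,310,835.75

This is an annuity due: 27 deposits of A$22,175.00 at the beginning of each year.
Periodic rate r = 0.1065 per year.
FV = PMT × [((1+r)^n − 1)/r] × (1+r) = 22,175 × [(1+r)^27 − 1] / r × (1+r) = A$3,310,835.75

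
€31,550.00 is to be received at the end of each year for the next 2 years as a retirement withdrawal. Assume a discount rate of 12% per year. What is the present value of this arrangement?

This is an ordinary annuity: 2 payments of €31,550.00 at the end of each year.
Periodic rate r = 0.12 per year.
PV = PMT × [(1 − (1+r)^−n)/r] = 31,550 × [1 − (1+r)^−2] / r = €53,321.11

€53,321.11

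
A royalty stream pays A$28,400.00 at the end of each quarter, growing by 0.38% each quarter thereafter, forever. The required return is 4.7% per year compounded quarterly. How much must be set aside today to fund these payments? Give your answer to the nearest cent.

A$3,572,327.04

Periodic rate r = 0.047/4 per quarter.
Growing perpetuity (Gordon): PV = PMT₁ / (r − g) = 28,400 / (r − 0.0038) = A$3,572,327.04.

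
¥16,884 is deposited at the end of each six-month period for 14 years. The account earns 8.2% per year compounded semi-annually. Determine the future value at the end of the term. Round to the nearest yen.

This is an ordinary annuity: 28 deposits of ¥16,884 at the end of each six-month period.
Periodic rate r = 0.082/2 per half-year; n is counted in half-years.
FV = PMT × [((1+r)^n − 1)/r] = 16,884 × [(1+r)^28 − 1] / r = ¥856,758

¥856,758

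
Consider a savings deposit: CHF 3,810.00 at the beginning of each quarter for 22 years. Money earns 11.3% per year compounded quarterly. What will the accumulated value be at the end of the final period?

CHF 1,470,828.16

This is an annuity due: 88 deposits of CHF 3,810.00 at the beginning of each quarter.
Periodic rate r = 0.113/4 per quarter; n is counted in quarters.
FV = PMT × [((1+r)^n − 1)/r] × (1+r) = 3,810 × [(1+r)^88 − 1] / r × (1+r) = CHF 1,470,828.16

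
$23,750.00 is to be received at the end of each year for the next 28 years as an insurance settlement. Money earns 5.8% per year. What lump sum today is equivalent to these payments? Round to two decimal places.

This is an ordinary annuity: 28 payments of $23,750.00 at the end of each year.
Periodic rate r = 0.058 per year.
PV = PMT × [(1 − (1+r)^−n)/r] = 23,750 × [1 − (1+r)^−28] / r = $325,025.51

$325,025.51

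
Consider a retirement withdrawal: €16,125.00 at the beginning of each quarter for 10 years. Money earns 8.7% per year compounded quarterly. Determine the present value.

€437,173.10

This is an annuity due: 40 payments of €16,125.00 at the beginning of each quarter.
Periodic rate r = 0.087/4 per quarter; n is counted in quarters.
PV = PMT × [(1 − (1+r)^−n)/r] × (1+r) = 16,125 × [1 − (1+r)^−40] / r × (1+r) = €437,173.10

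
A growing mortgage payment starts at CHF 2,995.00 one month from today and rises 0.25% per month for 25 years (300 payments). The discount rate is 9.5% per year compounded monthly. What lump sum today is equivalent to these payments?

Periodic rate r = 0.095/12 per month; n is counted in months.
Growing ordinary annuity: PV = PMT₁ × [1 − ((1+g)/(1+r))^n] / (r − g) = 2,995 × [1 − ((1+0.0025)/(1+r))^300] / (r − 0.0025) = CHF 443,125.92.

CHF 443,125.92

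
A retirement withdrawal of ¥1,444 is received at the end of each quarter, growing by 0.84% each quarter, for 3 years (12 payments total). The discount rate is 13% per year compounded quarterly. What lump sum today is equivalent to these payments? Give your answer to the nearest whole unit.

Periodic rate r = 0.13/4 per quarter; n is counted in quarters.
Growing ordinary annuity: PV = PMT₁ × [1 − ((1+g)/(1+r))^n] / (r − g) = 1,444 × [1 − ((1+0.0084)/(1+r))^12] / (r − 0.0084) = ¥14,787.

¥14,787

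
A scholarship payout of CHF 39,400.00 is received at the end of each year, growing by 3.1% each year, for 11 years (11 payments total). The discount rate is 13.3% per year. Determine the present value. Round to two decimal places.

CHF 249,434.73

Periodic rate r = 0.133 per year.
Growing ordinary annuity: PV = PMT₁ × [1 − ((1+g)/(1+r))^n] / (r − g) = 39,400 × [1 − ((1+0.031)/(1+r))^11] / (r − 0.031) = CHF 249,434.73.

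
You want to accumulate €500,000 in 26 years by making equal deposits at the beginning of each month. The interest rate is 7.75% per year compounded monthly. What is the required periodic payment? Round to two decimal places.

Level annuity due; solve FV = PMT × [((1+r)^n − 1)/r] × (1+r) for PMT.
Periodic rate r = 0.0775/12 per month; n is counted in months.
With n = 312: PMT = 500,000 / ([((1+r)^n − 1)/r] × (1+r)) = €497.26

€497.26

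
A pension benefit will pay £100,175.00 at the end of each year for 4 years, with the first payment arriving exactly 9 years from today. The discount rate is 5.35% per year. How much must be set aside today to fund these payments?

Ordinary annuity of 4 payments, first payment at period 9.
Periodic rate r = 0.0535 per year.
The ordinary-annuity PV formula values the stream one period before the first payment (period 8); discount that back 8 periods:
PV₀ = 100,175 × [1 − (1+r)^−4] / r × (1+r)^−8 = £232,216.82

£232,216.82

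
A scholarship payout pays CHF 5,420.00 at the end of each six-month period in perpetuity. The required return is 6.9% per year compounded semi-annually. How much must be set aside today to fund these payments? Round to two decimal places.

Periodic rate r = 0.069/2 per half-year.
Level perpetuity: PV = PMT / r = 5,420 / (0.069/2) = CHF 157,101.45.

CHF 157,101.45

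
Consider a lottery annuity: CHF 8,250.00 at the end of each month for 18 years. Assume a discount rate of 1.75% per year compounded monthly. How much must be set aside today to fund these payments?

CHF 1,527,675.48

This is an ordinary annuity: 216 payments of CHF 8,250.00 at the end of each month.
Periodic rate r = 0.0175/12 per month; n is counted in months.
PV = PMT × [(1 − (1+r)^−n)/r] = 8,250 × [1 − (1+r)^−216] / r = CHF 1,527,675.48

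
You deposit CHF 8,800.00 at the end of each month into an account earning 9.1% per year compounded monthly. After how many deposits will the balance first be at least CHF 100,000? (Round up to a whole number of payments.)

Periodic rate r = 0.091/12 per month; n is counted in months.
Ordinary annuity FV: 100,000 = 8,800 × [((1+r)^n − 1)/r].
(1+r)^n = 1 + 100,000 × r / 8,800, so n = ln(1 + 100,000·r/8,800) / ln(1+r) = 10.94.
Round up to a whole number of payments: n = 11.

11 payments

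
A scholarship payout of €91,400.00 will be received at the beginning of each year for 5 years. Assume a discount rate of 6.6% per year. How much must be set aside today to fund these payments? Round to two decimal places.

€403,807.40

This is an annuity due: 5 payments of €91,400.00 at the beginning of each year.
Periodic rate r = 0.066 per year.
PV = PMT × [(1 − (1+r)^−n)/r] × (1+r) = 91,400 × [1 − (1+r)^−5] / r × (1+r) = €403,807.40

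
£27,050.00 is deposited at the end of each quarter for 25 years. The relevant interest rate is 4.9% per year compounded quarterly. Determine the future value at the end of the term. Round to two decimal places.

£5,253,054.66

This is an ordinary annuity: 100 deposits of £27,050.00 at the end of each quarter.
Periodic rate r = 0.049/4 per quarter; n is counted in quarters.
FV = PMT × [((1+r)^n − 1)/r] = 27,050 × [(1+r)^100 − 1] / r = £5,253,054.66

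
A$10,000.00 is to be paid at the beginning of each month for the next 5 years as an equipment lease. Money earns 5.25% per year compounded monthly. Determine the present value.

This is an annuity due: 60 payments of A$10,000.00 at the beginning of each month.
Periodic rate r = 0.0525/12 per month; n is counted in months.
PV = PMT × [(1 − (1+r)^−n)/r] × (1+r) = 10,000 × [1 − (1+r)^−60] / r × (1+r) = A$529,008.67

A$529,008.67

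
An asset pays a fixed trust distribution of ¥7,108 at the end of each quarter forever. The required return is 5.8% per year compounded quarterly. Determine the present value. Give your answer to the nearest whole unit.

Periodic rate r = 0.058/4 per quarter.
Level perpetuity: PV = PMT / r = 7,108 / (0.058/4) = ¥490,207.

¥490,207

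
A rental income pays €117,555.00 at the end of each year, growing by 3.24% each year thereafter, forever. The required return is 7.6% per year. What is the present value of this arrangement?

€2,696,215.60

Periodic rate r = 0.076 per year.
Growing perpetuity (Gordon): PV = PMT₁ / (r − g) = 117,555 / (r − 0.0324) = €2,696,215.60.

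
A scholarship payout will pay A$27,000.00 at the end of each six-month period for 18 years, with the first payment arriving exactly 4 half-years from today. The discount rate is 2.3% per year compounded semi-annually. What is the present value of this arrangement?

Ordinary annuity of 36 payments, first payment at period 4.
Periodic rate r = 0.023/2 per half-year; n is counted in half-years.
The ordinary-annuity PV formula values the stream one period before the first payment (period 3); discount that back 3 periods:
PV₀ = 27,000 × [1 − (1+r)^−36] / r × (1+r)^−3 = A$765,524.73

A$765,524.73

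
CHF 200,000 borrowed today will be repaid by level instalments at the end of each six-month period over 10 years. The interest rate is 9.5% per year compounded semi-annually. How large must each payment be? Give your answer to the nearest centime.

CHF 15,710.09

Level ordinary annuity; solve PV = PMT × [(1 − (1+r)^−n)/r] for PMT.
Periodic rate r = 0.095/2 per half-year; n is counted in half-years.
With n = 20: PMT = 200,000 / ([(1 − (1+r)^−n)/r]) = CHF 15,710.09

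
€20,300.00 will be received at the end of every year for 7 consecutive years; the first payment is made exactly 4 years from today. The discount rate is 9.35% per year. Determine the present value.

Ordinary annuity of 7 payments, first payment at period 4.
Periodic rate r = 0.0935 per year.
The ordinary-annuity PV formula values the stream one period before the first payment (period 3); discount that back 3 periods:
PV₀ = 20,300 × [1 − (1+r)^−7] / r × (1+r)^−3 = €77,228.77

€77,228.77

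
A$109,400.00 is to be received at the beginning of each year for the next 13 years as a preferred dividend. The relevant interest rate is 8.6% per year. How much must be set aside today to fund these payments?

A$908,819.84

This is an annuity due: 13 payments of A$109,400.00 at the beginning of each year.
Periodic rate r = 0.086 per year.
PV = PMT × [(1 − (1+r)^−n)/r] × (1+r) = 109,400 × [1 − (1+r)^−13] / r × (1+r) = A$908,819.84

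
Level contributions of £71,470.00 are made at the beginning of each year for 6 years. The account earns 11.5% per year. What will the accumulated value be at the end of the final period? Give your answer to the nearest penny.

£638,578.85

This is an annuity due: 6 deposits of £71,470.00 at the beginning of each year.
Periodic rate r = 0.115 per year.
FV = PMT × [((1+r)^n − 1)/r] × (1+r) = 71,470 × [(1+r)^6 − 1] / r × (1+r) = £638,578.85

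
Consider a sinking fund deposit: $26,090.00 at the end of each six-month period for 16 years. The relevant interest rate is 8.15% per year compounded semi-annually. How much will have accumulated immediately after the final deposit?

This is an ordinary annuity: 32 deposits of $26,090.00 at the end of each six-month period.
Periodic rate r = 0.0815/2 per half-year; n is counted in half-years.
FV = PMT × [((1+r)^n − 1)/r] = 26,090 × [(1+r)^32 − 1] / r = $1,658,187.83

$1,658,187.83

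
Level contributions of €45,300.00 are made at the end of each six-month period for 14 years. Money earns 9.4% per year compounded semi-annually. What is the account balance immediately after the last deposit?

This is an ordinary annuity: 28 deposits of €45,300.00 at the end of each six-month period.
Periodic rate r = 0.094/2 per half-year; n is counted in half-years.
FV = PMT × [((1+r)^n − 1)/r] = 45,300 × [(1+r)^28 − 1] / r = €2,523,615.73

€2,523,615.73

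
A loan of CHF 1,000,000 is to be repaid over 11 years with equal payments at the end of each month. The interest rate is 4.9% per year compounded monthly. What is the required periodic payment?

CHF 9,815.04

Level ordinary annuity; solve PV = PMT × [(1 − (1+r)^−n)/r] for PMT.
Periodic rate r = 0.049/12 per month; n is counted in months.
With n = 132: PMT = 1,000,000 / ([(1 − (1+r)^−n)/r]) = CHF 9,815.04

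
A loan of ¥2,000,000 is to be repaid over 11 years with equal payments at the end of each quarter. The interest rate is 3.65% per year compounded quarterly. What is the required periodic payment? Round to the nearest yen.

Level ordinary annuity; solve PV = PMT × [(1 − (1+r)^−n)/r] for PMT.
Periodic rate r = 0.0365/4 per quarter; n is counted in quarters.
With n = 44: PMT = 2,000,000 / ([(1 − (1+r)^−n)/r]) = ¥55,393

¥55,393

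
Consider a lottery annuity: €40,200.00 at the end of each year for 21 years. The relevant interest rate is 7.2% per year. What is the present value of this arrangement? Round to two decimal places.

€428,674.21

This is an ordinary annuity: 21 payments of €40,200.00 at the end of each year.
Periodic rate r = 0.072 per year.
PV = PMT × [(1 − (1+r)^−n)/r] = 40,200 × [1 − (1+r)^−21] / r = €428,674.21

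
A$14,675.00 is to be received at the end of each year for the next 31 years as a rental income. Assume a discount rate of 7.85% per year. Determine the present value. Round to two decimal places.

A$168,983.61

This is an ordinary annuity: 31 payments of A$14,675.00 at the end of each year.
Periodic rate r = 0.0785 per year.
PV = PMT × [(1 − (1+r)^−n)/r] = 14,675 × [1 − (1+r)^−31] / r = A$168,983.61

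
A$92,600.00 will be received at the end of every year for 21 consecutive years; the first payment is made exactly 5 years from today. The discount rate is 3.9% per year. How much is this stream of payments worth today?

Ordinary annuity of 21 payments, first payment at period 5.
Periodic rate r = 0.039 per year.
The ordinary-annuity PV formula values the stream one period before the first payment (period 4); discount that back 4 periods:
PV₀ = 92,600 × [1 − (1+r)^−21] / r × (1+r)^−4 = A$1,125,094.96

A$1,125,094.96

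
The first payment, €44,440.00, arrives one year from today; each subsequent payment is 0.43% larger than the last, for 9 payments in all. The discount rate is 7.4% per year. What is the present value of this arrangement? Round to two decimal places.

€289,032.59

Periodic rate r = 0.074 per year.
Growing ordinary annuity: PV = PMT₁ × [1 − ((1+g)/(1+r))^n] / (r − g) = 44,440 × [1 − ((1+0.0043)/(1+r))^9] / (r − 0.0043) = €289,032.59.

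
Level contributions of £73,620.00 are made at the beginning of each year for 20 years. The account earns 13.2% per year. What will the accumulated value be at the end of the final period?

This is an annuity due: 20 deposits of £73,620.00 at the beginning of each year.
Periodic rate r = 0.132 per year.
FV = PMT × [((1+r)^n − 1)/r] × (1+r) = 73,620 × [(1+r)^20 − 1] / r × (1+r) = £6,905,623.75

£6,905,623.75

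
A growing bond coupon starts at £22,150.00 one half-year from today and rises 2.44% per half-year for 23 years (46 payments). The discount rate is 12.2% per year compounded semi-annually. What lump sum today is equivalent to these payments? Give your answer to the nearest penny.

£484,802.70

Periodic rate r = 0.122/2 per half-year; n is counted in half-years.
Growing ordinary annuity: PV = PMT₁ × [1 − ((1+g)/(1+r))^n] / (r − g) = 22,150 × [1 − ((1+0.0244)/(1+r))^46] / (r − 0.0244) = £484,802.70.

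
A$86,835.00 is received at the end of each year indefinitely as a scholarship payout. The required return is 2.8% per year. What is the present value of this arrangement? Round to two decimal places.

A$3,101,250.00

Periodic rate r = 0.028 per year.
Level perpetuity: PV = PMT / r = 86,835 / (0.028) = A$3,101,250.00.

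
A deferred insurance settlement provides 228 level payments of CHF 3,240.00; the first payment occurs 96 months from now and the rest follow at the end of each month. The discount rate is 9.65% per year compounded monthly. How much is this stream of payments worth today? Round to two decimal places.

Ordinary annuity of 228 payments, first payment at period 96.
Periodic rate r = 0.0965/12 per month; n is counted in months.
The ordinary-annuity PV formula values the stream one period before the first payment (period 95); discount that back 95 periods:
PV₀ = 3,240 × [1 − (1+r)^−228] / r × (1+r)^−95 = CHF 157,939.09

CHF 157,939.09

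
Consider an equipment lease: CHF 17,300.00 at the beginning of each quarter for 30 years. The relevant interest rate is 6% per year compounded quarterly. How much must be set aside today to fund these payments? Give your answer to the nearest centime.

CHF 974,525.10

This is an annuity due: 120 payments of CHF 17,300.00 at the beginning of each quarter.
Periodic rate r = 0.06/4 per quarter; n is counted in quarters.
PV = PMT × [(1 − (1+r)^−n)/r] × (1+r) = 17,300 × [1 − (1+r)^−120] / r × (1+r) = CHF 974,525.10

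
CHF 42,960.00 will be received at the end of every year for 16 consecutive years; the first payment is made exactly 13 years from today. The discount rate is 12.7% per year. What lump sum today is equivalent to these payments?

CHF 68,674.31

Ordinary annuity of 16 payments, first payment at period 13.
Periodic rate r = 0.127 per year.
The ordinary-annuity PV formula values the stream one period before the first payment (period 12); discount that back 12 periods:
PV₀ = 42,960 × [1 − (1+r)^−16] / r × (1+r)^−12 = CHF 68,674.31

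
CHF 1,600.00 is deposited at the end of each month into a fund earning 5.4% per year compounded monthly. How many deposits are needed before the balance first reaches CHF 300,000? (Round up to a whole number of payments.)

Periodic rate r = 0.054/12 per month; n is counted in months.
Ordinary annuity FV: 300,000 = 1,600 × [((1+r)^n − 1)/r].
(1+r)^n = 1 + 300,000 × r / 1,600, so n = ln(1 + 300,000·r/1,600) / ln(1+r) = 136.26.
Round up to a whole number of payments: n = 137.

137 payments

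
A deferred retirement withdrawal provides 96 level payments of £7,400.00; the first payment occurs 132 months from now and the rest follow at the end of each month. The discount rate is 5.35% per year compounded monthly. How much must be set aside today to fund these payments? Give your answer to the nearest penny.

Ordinary annuity of 96 payments, first payment at period 132.
Periodic rate r = 0.0535/12 per month; n is counted in months.
The ordinary-annuity PV formula values the stream one period before the first payment (period 131); discount that back 131 periods:
PV₀ = 7,400 × [1 − (1+r)^−96] / r × (1+r)^−131 = £322,119.45

£322,119.45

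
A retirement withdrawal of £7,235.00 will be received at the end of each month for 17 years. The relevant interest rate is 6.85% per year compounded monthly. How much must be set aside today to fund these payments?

This is an ordinary annuity: 204 payments of £7,235.00 at the end of each month.
Periodic rate r = 0.0685/12 per month; n is counted in months.
PV = PMT × [(1 − (1+r)^−n)/r] = 7,235 × [1 − (1+r)^−204] / r = £870,590.79

£870,590.79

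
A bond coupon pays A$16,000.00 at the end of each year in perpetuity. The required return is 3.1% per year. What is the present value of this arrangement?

A$516,129.03

Periodic rate r = 0.031 per year.
Level perpetuity: PV = PMT / r = 16,000 / (0.031) = A$516,129.03.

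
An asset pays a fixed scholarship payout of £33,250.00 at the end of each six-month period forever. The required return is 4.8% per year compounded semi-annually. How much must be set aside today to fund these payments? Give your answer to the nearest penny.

Periodic rate r = 0.048/2 per half-year.
Level perpetuity: PV = PMT / r = 33,250 / (0.048/2) = £1,385,416.67.

£1,385,416.67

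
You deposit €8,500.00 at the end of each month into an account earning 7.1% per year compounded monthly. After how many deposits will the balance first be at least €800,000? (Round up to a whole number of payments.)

Periodic rate r = 0.071/12 per month; n is counted in months.
Ordinary annuity FV: 800,000 = 8,500 × [((1+r)^n − 1)/r].
(1+r)^n = 1 + 800,000 × r / 8,500, so n = ln(1 + 800,000·r/8,500) / ln(1+r) = 75.04.
Round up to a whole number of payments: n = 76.

76 payments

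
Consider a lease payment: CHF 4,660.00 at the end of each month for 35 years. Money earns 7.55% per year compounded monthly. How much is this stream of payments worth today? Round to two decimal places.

This is an ordinary annuity: 420 payments of CHF 4,660.00 at the end of each month.
Periodic rate r = 0.0755/12 per month; n is counted in months.
PV = PMT × [(1 − (1+r)^−n)/r] = 4,660 × [1 − (1+r)^−420] / r = CHF 687,501.37

CHF 687,501.37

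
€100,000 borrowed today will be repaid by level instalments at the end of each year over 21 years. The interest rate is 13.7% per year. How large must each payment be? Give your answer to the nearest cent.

Level ordinary annuity; solve PV = PMT × [(1 − (1+r)^−n)/r] for PMT.
Periodic rate r = 0.137 per year.
With n = 21: PMT = 100,000 / ([(1 − (1+r)^−n)/r]) = €14,691.02

€14,691.02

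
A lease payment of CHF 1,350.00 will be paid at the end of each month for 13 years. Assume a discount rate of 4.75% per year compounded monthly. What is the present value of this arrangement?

CHF 156,901.69

This is an ordinary annuity: 156 payments of CHF 1,350.00 at the end of each month.
Periodic rate r = 0.0475/12 per month; n is counted in months.
PV = PMT × [(1 − (1+r)^−n)/r] = 1,350 × [1 − (1+r)^−156] / r = CHF 156,901.69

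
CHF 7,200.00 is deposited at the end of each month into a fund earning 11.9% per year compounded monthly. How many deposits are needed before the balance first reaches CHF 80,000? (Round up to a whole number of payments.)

11 payments

Periodic rate r = 0.119/12 per month; n is counted in months.
Ordinary annuity FV: 80,000 = 7,200 × [((1+r)^n − 1)/r].
(1+r)^n = 1 + 80,000 × r / 7,200, so n = ln(1 + 80,000·r/7,200) / ln(1+r) = 10.59.
Round up to a whole number of payments: n = 11.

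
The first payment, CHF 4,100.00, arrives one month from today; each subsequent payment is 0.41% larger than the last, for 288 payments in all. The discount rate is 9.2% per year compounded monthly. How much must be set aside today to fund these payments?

Periodic rate r = 0.092/12 per month; n is counted in months.
Growing ordinary annuity: PV = PMT₁ × [1 − ((1+g)/(1+r))^n] / (r − g) = 4,100 × [1 − ((1+0.0041)/(1+r))^288] / (r − 0.0041) = CHF 735,511.28.

CHF 735,511.28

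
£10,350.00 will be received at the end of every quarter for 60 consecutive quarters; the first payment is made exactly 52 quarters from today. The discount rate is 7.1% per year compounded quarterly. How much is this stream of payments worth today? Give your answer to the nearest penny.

Ordinary annuity of 60 payments, first payment at period 52.
Periodic rate r = 0.071/4 per quarter; n is counted in quarters.
The ordinary-annuity PV formula values the stream one period before the first payment (period 51); discount that back 51 periods:
PV₀ = 10,350 × [1 − (1+r)^−60] / r × (1+r)^−51 = £154,994.91

£154,994.91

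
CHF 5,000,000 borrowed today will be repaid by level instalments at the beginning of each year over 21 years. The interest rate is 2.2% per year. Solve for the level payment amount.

Level annuity due; solve PV = PMT × [(1 − (1+r)^−n)/r] × (1+r) for PMT.
Periodic rate r = 0.022 per year.
With n = 21: PMT = 5,000,000 / ([(1 − (1+r)^−n)/r] × (1+r)) = CHF 293,424.04

CHF 293,424.04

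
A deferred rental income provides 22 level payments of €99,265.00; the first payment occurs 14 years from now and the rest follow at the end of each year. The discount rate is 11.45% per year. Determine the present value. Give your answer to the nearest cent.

Ordinary annuity of 22 payments, first payment at period 14.
Periodic rate r = 0.1145 per year.
The ordinary-annuity PV formula values the stream one period before the first payment (period 13); discount that back 13 periods:
PV₀ = 99,265 × [1 − (1+r)^−22] / r × (1+r)^−13 = €192,304.69

€192,304.69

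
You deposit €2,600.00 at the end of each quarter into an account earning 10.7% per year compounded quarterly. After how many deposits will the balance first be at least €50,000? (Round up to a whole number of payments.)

16 payments

Periodic rate r = 0.107/4 per quarter; n is counted in quarters.
Ordinary annuity FV: 50,000 = 2,600 × [((1+r)^n − 1)/r].
(1+r)^n = 1 + 50,000 × r / 2,600, so n = ln(1 + 50,000·r/2,600) / ln(1+r) = 15.72.
Round up to a whole number of payments: n = 16.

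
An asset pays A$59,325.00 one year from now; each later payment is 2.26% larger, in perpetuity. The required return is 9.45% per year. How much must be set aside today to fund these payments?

A$825,104.31

Periodic rate r = 0.0945 per year.
Growing perpetuity (Gordon): PV = PMT₁ / (r − g) = 59,325 / (r − 0.0226) = A$825,104.31.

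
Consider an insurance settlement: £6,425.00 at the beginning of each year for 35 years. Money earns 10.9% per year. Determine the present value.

This is an annuity due: 35 payments of £6,425.00 at the beginning of each year.
Periodic rate r = 0.109 per year.
PV = PMT × [(1 − (1+r)^−n)/r] × (1+r) = 6,425 × [1 − (1+r)^−35] / r × (1+r) = £63,621.02

£63,621.02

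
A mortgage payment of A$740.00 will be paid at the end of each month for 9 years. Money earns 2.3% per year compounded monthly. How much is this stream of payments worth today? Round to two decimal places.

This is an ordinary annuity: 108 payments of A$740.00 at the end of each month.
Periodic rate r = 0.023/12 per month; n is counted in months.
PV = PMT × [(1 − (1+r)^−n)/r] = 740 × [1 − (1+r)^−108] / r = A$72,128.48

A$72,128.48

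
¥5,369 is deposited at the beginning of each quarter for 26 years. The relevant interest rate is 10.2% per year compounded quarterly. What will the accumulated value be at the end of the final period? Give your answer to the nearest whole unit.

This is an annuity due: 104 deposits of ¥5,369 at the beginning of each quarter.
Periodic rate r = 0.102/4 per quarter; n is counted in quarters.
FV = PMT × [((1+r)^n − 1)/r] × (1+r) = 5,369 × [(1+r)^104 − 1] / r × (1+r) = ¥2,746,170

¥2,746,170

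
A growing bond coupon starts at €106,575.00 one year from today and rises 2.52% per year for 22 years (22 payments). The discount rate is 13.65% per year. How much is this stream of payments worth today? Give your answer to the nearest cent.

Periodic rate r = 0.1365 per year.
Growing ordinary annuity: PV = PMT₁ × [1 − ((1+g)/(1+r))^n] / (r − g) = 106,575 × [1 − ((1+0.0252)/(1+r))^22] / (r − 0.0252) = €858,367.73.

€858,367.73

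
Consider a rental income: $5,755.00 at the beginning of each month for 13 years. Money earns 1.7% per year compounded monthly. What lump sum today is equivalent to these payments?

$806,127.83

This is an annuity due: 156 payments of $5,755.00 at the beginning of each month.
Periodic rate r = 0.017/12 per month; n is counted in months.
PV = PMT × [(1 − (1+r)^−n)/r] × (1+r) = 5,755 × [1 − (1+r)^−156] / r × (1+r) = $806,127.83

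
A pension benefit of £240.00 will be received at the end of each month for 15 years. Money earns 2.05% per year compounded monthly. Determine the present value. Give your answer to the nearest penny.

£37,162.42

This is an ordinary annuity: 180 payments of £240.00 at the end of each month.
Periodic rate r = 0.0205/12 per month; n is counted in months.
PV = PMT × [(1 − (1+r)^−n)/r] = 240 × [1 − (1+r)^−180] / r = £37,162.42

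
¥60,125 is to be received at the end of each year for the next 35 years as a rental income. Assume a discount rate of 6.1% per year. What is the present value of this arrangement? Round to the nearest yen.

¥861,580

This is an ordinary annuity: 35 payments of ¥60,125 at the end of each year.
Periodic rate r = 0.061 per year.
PV = PMT × [(1 − (1+r)^−n)/r] = 60,125 × [1 − (1+r)^−35] / r = ¥861,580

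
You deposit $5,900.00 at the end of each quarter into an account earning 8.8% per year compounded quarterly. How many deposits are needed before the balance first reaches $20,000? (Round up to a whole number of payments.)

4 payments

Periodic rate r = 0.088/4 per quarter; n is counted in quarters.
Ordinary annuity FV: 20,000 = 5,900 × [((1+r)^n − 1)/r].
(1+r)^n = 1 + 20,000 × r / 5,900, so n = ln(1 + 20,000·r/5,900) / ln(1+r) = 3.31.
Round up to a whole number of payments: n = 4.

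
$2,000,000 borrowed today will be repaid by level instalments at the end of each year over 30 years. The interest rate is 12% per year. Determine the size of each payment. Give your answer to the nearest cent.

$248,287.32

Level ordinary annuity; solve PV = PMT × [(1 − (1+r)^−n)/r] for PMT.
Periodic rate r = 0.12 per year.
With n = 30: PMT = 2,000,000 / ([(1 − (1+r)^−n)/r]) = $248,287.32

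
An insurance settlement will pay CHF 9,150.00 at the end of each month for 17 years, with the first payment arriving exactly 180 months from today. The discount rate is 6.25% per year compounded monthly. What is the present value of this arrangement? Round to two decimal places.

Ordinary annuity of 204 payments, first payment at period 180.
Periodic rate r = 0.0625/12 per month; n is counted in months.
The ordinary-annuity PV formula values the stream one period before the first payment (period 179); discount that back 179 periods:
PV₀ = 9,150 × [1 − (1+r)^−204] / r × (1+r)^−179 = CHF 453,001.50

CHF 453,001.50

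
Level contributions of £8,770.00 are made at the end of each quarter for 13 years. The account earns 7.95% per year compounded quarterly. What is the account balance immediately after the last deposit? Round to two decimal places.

This is an ordinary annuity: 52 deposits of £8,770.00 at the end of each quarter.
Periodic rate r = 0.0795/4 per quarter; n is counted in quarters.
FV = PMT × [((1+r)^n − 1)/r] = 8,770 × [(1+r)^52 − 1] / r = £786,559.18

£786,559.18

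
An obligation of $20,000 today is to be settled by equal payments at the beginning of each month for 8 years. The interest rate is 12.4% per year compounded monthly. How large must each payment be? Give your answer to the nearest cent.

Level annuity due; solve PV = PMT × [(1 − (1+r)^−n)/r] × (1+r) for PMT.
Periodic rate r = 0.124/12 per month; n is counted in months.
With n = 96: PMT = 20,000 / ([(1 − (1+r)^−n)/r] × (1+r)) = $326.10

$326.10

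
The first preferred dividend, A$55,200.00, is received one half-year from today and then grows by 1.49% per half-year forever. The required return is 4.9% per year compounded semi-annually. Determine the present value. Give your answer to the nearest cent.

A$5,750,000.00

Periodic rate r = 0.049/2 per half-year.
Growing perpetuity (Gordon): PV = PMT₁ / (r − g) = 55,200 / (r − 0.0149) = A$5,750,000.00.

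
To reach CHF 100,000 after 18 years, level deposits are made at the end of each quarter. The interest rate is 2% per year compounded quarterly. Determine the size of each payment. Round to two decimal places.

Level ordinary annuity; solve FV = PMT × [((1+r)^n − 1)/r] for PMT.
Periodic rate r = 0.02/4 per quarter; n is counted in quarters.
With n = 72: PMT = 100,000 / ([((1+r)^n − 1)/r]) = CHF 1,157.29

CHF 1,157.29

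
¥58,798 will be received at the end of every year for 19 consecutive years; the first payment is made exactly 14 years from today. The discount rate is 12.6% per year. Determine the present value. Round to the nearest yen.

Ordinary annuity of 19 payments, first payment at period 14.
Periodic rate r = 0.126 per year.
The ordinary-annuity PV formula values the stream one period before the first payment (period 13); discount that back 13 periods:
PV₀ = 58,798 × [1 − (1+r)^−19] / r × (1+r)^−13 = ¥89,303

¥89,303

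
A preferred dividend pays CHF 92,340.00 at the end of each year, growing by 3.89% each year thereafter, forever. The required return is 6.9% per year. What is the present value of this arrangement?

CHF 3,067,774.09

Periodic rate r = 0.069 per year.
Growing perpetuity (Gordon): PV = PMT₁ / (r − g) = 92,340 / (r − 0.0389) = CHF 3,067,774.09.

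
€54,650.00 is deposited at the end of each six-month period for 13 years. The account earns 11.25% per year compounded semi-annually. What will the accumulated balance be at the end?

This is an ordinary annuity: 26 deposits of €54,650.00 at the end of each six-month period.
Periodic rate r = 0.1125/2 per half-year; n is counted in half-years.
FV = PMT × [((1+r)^n − 1)/r] = 54,650 × [(1+r)^26 − 1] / r = €3,059,348.03

€3,059,348.03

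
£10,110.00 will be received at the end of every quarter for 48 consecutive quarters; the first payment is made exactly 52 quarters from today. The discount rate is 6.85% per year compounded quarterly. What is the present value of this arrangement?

Ordinary annuity of 48 payments, first payment at period 52.
Periodic rate r = 0.0685/4 per quarter; n is counted in quarters.
The ordinary-annuity PV formula values the stream one period before the first payment (period 51); discount that back 51 periods:
PV₀ = 10,110 × [1 − (1+r)^−48] / r × (1+r)^−51 = £138,414.07

£138,414.07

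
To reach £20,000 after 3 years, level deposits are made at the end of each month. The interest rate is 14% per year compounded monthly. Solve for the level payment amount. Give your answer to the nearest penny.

£450.22

Level ordinary annuity; solve FV = PMT × [((1+r)^n − 1)/r] for PMT.
Periodic rate r = 0.14/12 per month; n is counted in months.
With n = 36: PMT = 20,000 / ([((1+r)^n − 1)/r]) = £450.22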